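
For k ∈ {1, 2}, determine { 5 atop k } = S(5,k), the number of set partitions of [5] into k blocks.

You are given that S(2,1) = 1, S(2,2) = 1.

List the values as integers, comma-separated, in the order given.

i=3: T(3,1)=0+1·1=1 | T(3,2)=1+2·1=3
i=4: T(4,1)=0+1·1=1 | T(4,2)=1+2·3=7
i=5: T(5,1)=0+1·1=1 | T(5,2)=1+2·7=15
Read S(5,1) = 1, S(5,2) = 15.

1, 15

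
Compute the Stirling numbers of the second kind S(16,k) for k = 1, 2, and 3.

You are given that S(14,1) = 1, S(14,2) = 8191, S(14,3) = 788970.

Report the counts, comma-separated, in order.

[15] T[15,1]:1*1+0=1 · T[15,2]:2*8191+1=16383 · T[15,3]:3*788970+8191=2375101
[16] T[16,1]:1*1+0=1 · T[16,2]:2*16383+1=32767 · T[16,3]:3*2375101+16383=7141686
Read S(16,1) = 1, S(16,2) = 32767, S(16,3) = 7141686.

1, 32767, 7141686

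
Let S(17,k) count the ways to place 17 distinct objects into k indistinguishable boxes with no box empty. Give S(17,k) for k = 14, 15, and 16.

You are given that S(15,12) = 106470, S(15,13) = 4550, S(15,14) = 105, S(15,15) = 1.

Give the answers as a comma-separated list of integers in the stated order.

r16: T_16,13=13×4550+106470=165620; T_16,14=14×105+4550=6020; T_16,15=15×1+105=120; T_16,16=16×0+1=1
r17: T_17,14=14×6020+165620=249900; T_17,15=15×120+6020=7820; T_17,16=16×1+120=136
Read S(17,14) = 249900, S(17,15) = 7820, S(17,16) = 136.

249900, 7820, 136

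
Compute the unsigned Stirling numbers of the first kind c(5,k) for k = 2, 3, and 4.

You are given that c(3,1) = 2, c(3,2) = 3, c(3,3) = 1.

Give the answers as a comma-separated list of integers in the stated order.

i=4: T(4,1)=0+3·2=6 | T(4,2)=2+3·3=11 | T(4,3)=3+3·1=6 | T(4,4)=1+3·0=1
i=5: T(5,2)=6+4·11=50 | T(5,3)=11+4·6=35 | T(5,4)=6+4·1=10
Read c(5,2) = 50, c(5,3) = 35, c(5,4) = 10.

50, 35, 10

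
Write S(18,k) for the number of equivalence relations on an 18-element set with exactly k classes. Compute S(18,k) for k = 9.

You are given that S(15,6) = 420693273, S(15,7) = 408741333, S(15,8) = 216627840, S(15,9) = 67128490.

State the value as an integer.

106175395755

i=16: T(16,7)=420693273+7·408741333=3281882604 | T(16,8)=408741333+8·216627840=2141764053 | T(16,9)=216627840+9·67128490=820784250
i=17: T(17,8)=3281882604+8·2141764053=20415995028 | T(17,9)=2141764053+9·820784250=9528822303
i=18: T(18,9)=20415995028+9·9528822303=106175395755
Read S(18,9) = 106175395755.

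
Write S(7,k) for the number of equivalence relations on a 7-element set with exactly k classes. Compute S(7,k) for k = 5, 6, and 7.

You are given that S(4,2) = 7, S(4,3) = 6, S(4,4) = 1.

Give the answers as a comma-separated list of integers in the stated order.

[5] T[5,3]:3*6+7=25 · T[5,4]:4*1+6=10 · T[5,5]:5*0+1=1
[6] T[6,4]:4*10+25=65 · T[6,5]:5*1+10=15 · T[6,6]:6*0+1=1
[7] T[7,5]:5*15+65=140 · T[7,6]:6*1+15=21 · T[7,7]:7*0+1=1
Read S(7,5) = 140, S(7,6) = 21, S(7,7) = 1.

140, 21, 1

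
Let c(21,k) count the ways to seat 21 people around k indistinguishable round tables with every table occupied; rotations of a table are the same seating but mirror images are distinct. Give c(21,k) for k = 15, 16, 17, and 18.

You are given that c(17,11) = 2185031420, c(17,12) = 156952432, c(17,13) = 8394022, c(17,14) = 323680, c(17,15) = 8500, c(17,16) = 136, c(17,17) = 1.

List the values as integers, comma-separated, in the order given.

row 18: T[18][12]=17·156952432+2185031420=4853222764  T[18][13]=17·8394022+156952432=299650806  T[18][14]=17·323680+8394022=13896582  T[18][15]=17·8500+323680=468180  T[18][16]=17·136+8500=10812  T[18][17]=17·1+136=153  T[18][18]=17·0+1=1
row 19: T[19][13]=18·299650806+4853222764=10246937272  T[19][14]=18·13896582+299650806=549789282  T[19][15]=18·468180+13896582=22323822  T[19][16]=18·10812+468180=662796  T[19][17]=18·153+10812=13566  T[19][18]=18·1+153=171
row 20: T[20][14]=19·549789282+10246937272=20692933630  T[20][15]=19·22323822+549789282=973941900  T[20][16]=19·662796+22323822=34916946  T[20][17]=19·13566+662796=920550  T[20][18]=19·171+13566=16815
row 21: T[21][15]=20·973941900+20692933630=40171771630  T[21][16]=20·34916946+973941900=1672280820  T[21][17]=20·920550+34916946=53327946  T[21][18]=20·16815+920550=1256850
Read c(21,15) = 40171771630, c(21,16) = 1672280820, c(21,17) = 53327946, c(21,18) = 1256850.

40171771630, 1672280820, 53327946, 1256850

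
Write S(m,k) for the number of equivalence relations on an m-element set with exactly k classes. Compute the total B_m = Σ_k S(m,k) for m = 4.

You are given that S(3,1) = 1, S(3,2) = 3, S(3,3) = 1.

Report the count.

row 4: T[4][1]=1·1+0=1  T[4][2]=2·3+1=7  T[4][3]=3·1+3=6  T[4][4]=4·0+1=1
B_4 = ΣS(4,k) = 1+7+6+1 = 15

15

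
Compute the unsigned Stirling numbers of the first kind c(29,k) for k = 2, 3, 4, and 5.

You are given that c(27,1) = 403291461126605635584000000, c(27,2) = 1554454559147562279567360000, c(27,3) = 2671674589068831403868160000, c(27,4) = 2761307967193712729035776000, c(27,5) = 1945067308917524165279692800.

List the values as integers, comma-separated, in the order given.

[28] T[28,1]:27*403291461126605635584000000+0=10888869450418352160768000000 · T[28,2]:27*1554454559147562279567360000+403291461126605635584000000=42373564558110787183902720000 · T[28,3]:27*2671674589068831403868160000+1554454559147562279567360000=73689668464006010184007680000 · T[28,4]:27*2761307967193712729035776000+2671674589068831403868160000=77226989703299075087834112000 · T[28,5]:27*1945067308917524165279692800+2761307967193712729035776000=55278125307966865191587481600
[29] T[29,2]:28*42373564558110787183902720000+10888869450418352160768000000=1197348677077520393310044160000 · T[29,3]:28*73689668464006010184007680000+42373564558110787183902720000=2105684281550279072336117760000 · T[29,4]:28*77226989703299075087834112000+73689668464006010184007680000=2236045380156380112643362816000 · T[29,5]:28*55278125307966865191587481600+77226989703299075087834112000=1625014498326371300452283596800
Read c(29,2) = 1197348677077520393310044160000, c(29,3) = 2105684281550279072336117760000, c(29,4) = 2236045380156380112643362816000, c(29,5) = 1625014498326371300452283596800.

1197348677077520393310044160000, 2105684281550279072336117760000, 2236045380156380112643362816000, 1625014498326371300452283596800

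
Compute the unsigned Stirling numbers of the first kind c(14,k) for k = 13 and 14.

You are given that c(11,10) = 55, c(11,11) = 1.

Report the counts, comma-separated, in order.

91, 1

@12  (12,11):1·11+55→66, (12,12):0·11+1→1
@13  (13,12):1·12+66→78, (13,13):0·12+1→1
@14  (14,13):1·13+78→91, (14,14):0·13+1→1
Read c(14,13) = 91, c(14,14) = 1.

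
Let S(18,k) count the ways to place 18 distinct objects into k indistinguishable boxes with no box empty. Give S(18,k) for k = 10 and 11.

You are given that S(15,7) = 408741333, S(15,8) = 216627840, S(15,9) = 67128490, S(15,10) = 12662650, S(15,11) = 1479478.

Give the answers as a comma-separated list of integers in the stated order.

37112163803, 8391004908

row 16: T[16][8]=8·216627840+408741333=2141764053  T[16][9]=9·67128490+216627840=820784250  T[16][10]=10·12662650+67128490=193754990  T[16][11]=11·1479478+12662650=28936908
row 17: T[17][9]=9·820784250+2141764053=9528822303  T[17][10]=10·193754990+820784250=2758334150  T[17][11]=11·28936908+193754990=512060978
row 18: T[18][10]=10·2758334150+9528822303=37112163803  T[18][11]=11·512060978+2758334150=8391004908
Read S(18,10) = 37112163803, S(18,11) = 8391004908.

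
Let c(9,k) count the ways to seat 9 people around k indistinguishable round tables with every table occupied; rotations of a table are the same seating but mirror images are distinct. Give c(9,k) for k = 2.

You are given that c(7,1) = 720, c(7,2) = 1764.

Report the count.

109584

@8  (8,1):720·7+0→5040, (8,2):1764·7+720→13068
@9  (9,2):13068·8+5040→109584
Read c(9,2) = 109584.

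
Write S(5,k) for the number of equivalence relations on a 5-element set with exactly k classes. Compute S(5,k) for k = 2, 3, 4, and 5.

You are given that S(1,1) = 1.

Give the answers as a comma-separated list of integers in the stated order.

[2] T[2,1]:1*1+0=1 · T[2,2]:2*0+1=1
[3] T[3,1]:1*1+0=1 · T[3,2]:2*1+1=3 · T[3,3]:3*0+1=1
[4] T[4,1]:1*1+0=1 · T[4,2]:2*3+1=7 · T[4,3]:3*1+3=6 · T[4,4]:4*0+1=1
[5] T[5,2]:2*7+1=15 · T[5,3]:3*6+7=25 · T[5,4]:4*1+6=10 · T[5,5]:5*0+1=1
Read S(5,2) = 15, S(5,3) = 25, S(5,4) = 10, S(5,5) = 1.

15, 25, 10, 1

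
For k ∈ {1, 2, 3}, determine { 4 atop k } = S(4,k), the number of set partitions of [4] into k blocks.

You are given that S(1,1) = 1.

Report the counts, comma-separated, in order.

i=2: T(2,1)=0+1·1=1 | T(2,2)=1+2·0=1
i=3: T(3,1)=0+1·1=1 | T(3,2)=1+2·1=3 | T(3,3)=1+3·0=1
i=4: T(4,1)=0+1·1=1 | T(4,2)=1+2·3=7 | T(4,3)=3+3·1=6
Read S(4,1) = 1, S(4,2) = 7, S(4,3) = 6.

1, 7, 6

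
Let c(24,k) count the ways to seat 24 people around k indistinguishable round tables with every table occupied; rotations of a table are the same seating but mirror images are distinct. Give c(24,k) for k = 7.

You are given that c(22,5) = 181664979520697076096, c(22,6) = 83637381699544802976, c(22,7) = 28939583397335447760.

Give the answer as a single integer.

18588776355051949776576

row 23: T[23][6]=22·83637381699544802976+181664979520697076096=2021687376910682741568  T[23][7]=22·28939583397335447760+83637381699544802976=720308216440924653696
row 24: T[24][7]=23·720308216440924653696+2021687376910682741568=18588776355051949776576
Read c(24,7) = 18588776355051949776576.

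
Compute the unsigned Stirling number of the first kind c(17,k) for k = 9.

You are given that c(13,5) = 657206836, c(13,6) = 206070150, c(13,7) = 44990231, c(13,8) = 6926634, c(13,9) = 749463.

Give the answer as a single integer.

185953177553

@14  (14,6):206070150·13+657206836→3336118786, (14,7):44990231·13+206070150→790943153, (14,8):6926634·13+44990231→135036473, (14,9):749463·13+6926634→16669653
@15  (15,7):790943153·14+3336118786→14409322928, (15,8):135036473·14+790943153→2681453775, (15,9):16669653·14+135036473→368411615
@16  (16,8):2681453775·15+14409322928→54631129553, (16,9):368411615·15+2681453775→8207628000
@17  (17,9):8207628000·16+54631129553→185953177553
Read c(17,9) = 185953177553.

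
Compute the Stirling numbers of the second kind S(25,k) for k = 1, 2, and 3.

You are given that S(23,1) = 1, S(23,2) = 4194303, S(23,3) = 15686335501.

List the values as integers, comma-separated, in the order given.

1, 16777215, 141197991025

i=24: T(24,1)=0+1·1=1 | T(24,2)=1+2·4194303=8388607 | T(24,3)=4194303+3·15686335501=47063200806
i=25: T(25,1)=0+1·1=1 | T(25,2)=1+2·8388607=16777215 | T(25,3)=8388607+3·47063200806=141197991025
Read S(25,1) = 1, S(25,2) = 16777215, S(25,3) = 141197991025.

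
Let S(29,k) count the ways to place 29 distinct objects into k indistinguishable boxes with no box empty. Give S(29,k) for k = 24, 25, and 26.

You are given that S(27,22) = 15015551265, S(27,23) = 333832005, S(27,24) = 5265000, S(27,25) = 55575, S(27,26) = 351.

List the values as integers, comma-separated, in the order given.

row 28: T[28][23]=23·333832005+15015551265=22693687380  T[28][24]=24·5265000+333832005=460192005  T[28][25]=25·55575+5265000=6654375  T[28][26]=26·351+55575=64701
row 29: T[29][24]=24·460192005+22693687380=33738295500  T[29][25]=25·6654375+460192005=626551380  T[29][26]=26·64701+6654375=8336601
Read S(29,24) = 33738295500, S(29,25) = 626551380, S(29,26) = 8336601.

33738295500, 626551380, 8336601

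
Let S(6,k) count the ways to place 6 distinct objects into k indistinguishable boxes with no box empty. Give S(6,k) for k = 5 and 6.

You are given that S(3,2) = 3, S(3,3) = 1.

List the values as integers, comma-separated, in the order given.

15, 1

r4: T_4,3=3×1+3=6; T_4,4=4×0+1=1
r5: T_5,4=4×1+6=10; T_5,5=5×0+1=1
r6: T_6,5=5×1+10=15; T_6,6=6×0+1=1
Read S(6,5) = 15, S(6,6) = 1.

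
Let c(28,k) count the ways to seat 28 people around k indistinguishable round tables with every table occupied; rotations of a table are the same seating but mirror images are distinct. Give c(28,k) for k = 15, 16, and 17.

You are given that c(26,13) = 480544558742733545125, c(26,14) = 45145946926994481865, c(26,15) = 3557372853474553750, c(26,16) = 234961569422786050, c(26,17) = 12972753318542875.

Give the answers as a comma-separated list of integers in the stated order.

5370555489012577816470, 398629729895941637715, 25117208862499312650

row 27: T[27][14]=26·45145946926994481865+480544558742733545125=1654339178844590073615  T[27][15]=26·3557372853474553750+45145946926994481865=137637641117332879365  T[27][16]=26·234961569422786050+3557372853474553750=9666373658466991050  T[27][17]=26·12972753318542875+234961569422786050=572253155704900800
row 28: T[28][15]=27·137637641117332879365+1654339178844590073615=5370555489012577816470  T[28][16]=27·9666373658466991050+137637641117332879365=398629729895941637715  T[28][17]=27·572253155704900800+9666373658466991050=25117208862499312650
Read c(28,15) = 5370555489012577816470, c(28,16) = 398629729895941637715, c(28,17) = 25117208862499312650.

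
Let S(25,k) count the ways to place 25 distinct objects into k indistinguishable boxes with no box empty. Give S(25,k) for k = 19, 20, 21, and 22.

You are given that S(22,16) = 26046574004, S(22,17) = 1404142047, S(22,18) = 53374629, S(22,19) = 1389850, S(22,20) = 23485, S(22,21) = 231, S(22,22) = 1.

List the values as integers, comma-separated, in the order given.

[23] T[23,17]:17*1404142047+26046574004=49916988803 · T[23,18]:18*53374629+1404142047=2364885369 · T[23,19]:19*1389850+53374629=79781779 · T[23,20]:20*23485+1389850=1859550 · T[23,21]:21*231+23485=28336 · T[23,22]:22*1+231=253
[24] T[24,18]:18*2364885369+49916988803=92484925445 · T[24,19]:19*79781779+2364885369=3880739170 · T[24,20]:20*1859550+79781779=116972779 · T[24,21]:21*28336+1859550=2454606 · T[24,22]:22*253+28336=33902
[25] T[25,19]:19*3880739170+92484925445=166218969675 · T[25,20]:20*116972779+3880739170=6220194750 · T[25,21]:21*2454606+116972779=168519505 · T[25,22]:22*33902+2454606=3200450
Read S(25,19) = 166218969675, S(25,20) = 6220194750, S(25,21) = 168519505, S(25,22) = 3200450.

166218969675, 6220194750, 168519505, 3200450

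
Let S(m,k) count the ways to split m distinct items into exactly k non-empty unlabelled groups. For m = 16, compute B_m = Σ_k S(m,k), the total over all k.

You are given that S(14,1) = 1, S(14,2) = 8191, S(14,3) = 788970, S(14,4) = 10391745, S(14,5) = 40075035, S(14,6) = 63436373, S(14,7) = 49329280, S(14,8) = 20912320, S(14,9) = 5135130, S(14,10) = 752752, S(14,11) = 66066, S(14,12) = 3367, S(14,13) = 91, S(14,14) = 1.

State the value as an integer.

10480142147

r15: T_15,1=1×1+0=1; T_15,2=2×8191+1=16383; T_15,3=3×788970+8191=2375101; T_15,4=4×10391745+788970=42355950; T_15,5=5×40075035+10391745=210766920; T_15,6=6×63436373+40075035=420693273; T_15,7=7×49329280+63436373=408741333; T_15,8=8×20912320+49329280=216627840; T_15,9=9×5135130+20912320=67128490; T_15,10=10×752752+5135130=12662650; T_15,11=11×66066+752752=1479478; T_15,12=12×3367+66066=106470; T_15,13=13×91+3367=4550; T_15,14=14×1+91=105; T_15,15=15×0+1=1
r16: T_16,1=1×1+0=1; T_16,2=2×16383+1=32767; T_16,3=3×2375101+16383=7141686; T_16,4=4×42355950+2375101=171798901; T_16,5=5×210766920+42355950=1096190550; T_16,6=6×420693273+210766920=2734926558; T_16,7=7×408741333+420693273=3281882604; T_16,8=8×216627840+408741333=2141764053; T_16,9=9×67128490+216627840=820784250; T_16,10=10×12662650+67128490=193754990; T_16,11=11×1479478+12662650=28936908; T_16,12=12×106470+1479478=2757118; T_16,13=13×4550+106470=165620; T_16,14=14×105+4550=6020; T_16,15=15×1+105=120; T_16,16=16×0+1=1
B_16 = ΣS(16,k) = 1+32767+7141686+171798901+1096190550+2734926558+3281882604+2141764053+820784250+193754990+28936908+2757118+165620+6020+120+1 = 10480142147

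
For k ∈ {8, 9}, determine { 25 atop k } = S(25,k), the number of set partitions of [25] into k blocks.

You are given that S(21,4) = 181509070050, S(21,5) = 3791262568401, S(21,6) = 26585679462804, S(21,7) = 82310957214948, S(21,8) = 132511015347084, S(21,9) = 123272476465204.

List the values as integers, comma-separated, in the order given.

690223721118368580, 1167921451092973005

r22: T_22,5=5×3791262568401+181509070050=19137821912055; T_22,6=6×26585679462804+3791262568401=163305339345225; T_22,7=7×82310957214948+26585679462804=602762379967440; T_22,8=8×132511015347084+82310957214948=1142399079991620; T_22,9=9×123272476465204+132511015347084=1241963303533920
r23: T_23,6=6×163305339345225+19137821912055=998969857983405; T_23,7=7×602762379967440+163305339345225=4382641999117305; T_23,8=8×1142399079991620+602762379967440=9741955019900400; T_23,9=9×1241963303533920+1142399079991620=12320068811796900
r24: T_24,7=7×4382641999117305+998969857983405=31677463851804540; T_24,8=8×9741955019900400+4382641999117305=82318282158320505; T_24,9=9×12320068811796900+9741955019900400=120622574326072500
r25: T_25,8=8×82318282158320505+31677463851804540=690223721118368580; T_25,9=9×120622574326072500+82318282158320505=1167921451092973005
Read S(25,8) = 690223721118368580, S(25,9) = 1167921451092973005.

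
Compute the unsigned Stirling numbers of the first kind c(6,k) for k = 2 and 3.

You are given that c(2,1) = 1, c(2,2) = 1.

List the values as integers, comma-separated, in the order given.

[3] T[3,1]:2*1+0=2 · T[3,2]:2*1+1=3 · T[3,3]:2*0+1=1
[4] T[4,1]:3*2+0=6 · T[4,2]:3*3+2=11 · T[4,3]:3*1+3=6
[5] T[5,1]:4*6+0=24 · T[5,2]:4*11+6=50 · T[5,3]:4*6+11=35
[6] T[6,2]:5*50+24=274 · T[6,3]:5*35+50=225
Read c(6,2) = 274, c(6,3) = 225.

274, 225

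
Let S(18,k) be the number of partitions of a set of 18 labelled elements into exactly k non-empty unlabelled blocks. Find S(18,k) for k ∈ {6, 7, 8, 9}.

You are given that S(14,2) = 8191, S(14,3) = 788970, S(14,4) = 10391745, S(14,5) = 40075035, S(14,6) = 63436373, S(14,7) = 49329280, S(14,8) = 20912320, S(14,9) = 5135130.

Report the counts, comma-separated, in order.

[15] T[15,3]:3*788970+8191=2375101 · T[15,4]:4*10391745+788970=42355950 · T[15,5]:5*40075035+10391745=210766920 · T[15,6]:6*63436373+40075035=420693273 · T[15,7]:7*49329280+63436373=408741333 · T[15,8]:8*20912320+49329280=216627840 · T[15,9]:9*5135130+20912320=67128490
[16] T[16,4]:4*42355950+2375101=171798901 · T[16,5]:5*210766920+42355950=1096190550 · T[16,6]:6*420693273+210766920=2734926558 · T[16,7]:7*408741333+420693273=3281882604 · T[16,8]:8*216627840+408741333=2141764053 · T[16,9]:9*67128490+216627840=820784250
[17] T[17,5]:5*1096190550+171798901=5652751651 · T[17,6]:6*2734926558+1096190550=17505749898 · T[17,7]:7*3281882604+2734926558=25708104786 · T[17,8]:8*2141764053+3281882604=20415995028 · T[17,9]:9*820784250+2141764053=9528822303
[18] T[18,6]:6*17505749898+5652751651=110687251039 · T[18,7]:7*25708104786+17505749898=197462483400 · T[18,8]:8*20415995028+25708104786=189036065010 · T[18,9]:9*9528822303+20415995028=106175395755
Read S(18,6) = 110687251039, S(18,7) = 197462483400, S(18,8) = 189036065010, S(18,9) = 106175395755.

110687251039, 197462483400, 189036065010, 106175395755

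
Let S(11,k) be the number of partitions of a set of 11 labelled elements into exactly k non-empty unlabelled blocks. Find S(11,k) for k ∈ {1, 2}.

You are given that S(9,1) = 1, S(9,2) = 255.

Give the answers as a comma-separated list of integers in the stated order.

1, 1023

r10: T_10,1=1×1+0=1; T_10,2=2×255+1=511
r11: T_11,1=1×1+0=1; T_11,2=2×511+1=1023
Read S(11,1) = 1, S(11,2) = 1023.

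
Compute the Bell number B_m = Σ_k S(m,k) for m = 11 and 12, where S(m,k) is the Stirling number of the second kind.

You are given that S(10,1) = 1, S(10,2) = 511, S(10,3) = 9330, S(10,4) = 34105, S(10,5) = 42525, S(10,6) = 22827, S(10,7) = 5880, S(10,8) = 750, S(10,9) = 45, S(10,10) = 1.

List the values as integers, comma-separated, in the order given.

678570, 4213597

[11] T[11,1]:1*1+0=1 · T[11,2]:2*511+1=1023 · T[11,3]:3*9330+511=28501 · T[11,4]:4*34105+9330=145750 · T[11,5]:5*42525+34105=246730 · T[11,6]:6*22827+42525=179487 · T[11,7]:7*5880+22827=63987 · T[11,8]:8*750+5880=11880 · T[11,9]:9*45+750=1155 · T[11,10]:10*1+45=55 · T[11,11]:11*0+1=1
[12] T[12,1]:1*1+0=1 · T[12,2]:2*1023+1=2047 · T[12,3]:3*28501+1023=86526 · T[12,4]:4*145750+28501=611501 · T[12,5]:5*246730+145750=1379400 · T[12,6]:6*179487+246730=1323652 · T[12,7]:7*63987+179487=627396 · T[12,8]:8*11880+63987=159027 · T[12,9]:9*1155+11880=22275 · T[12,10]:10*55+1155=1705 · T[12,11]:11*1+55=66 · T[12,12]:12*0+1=1
B_11 = ΣS(11,k) = 1+1023+28501+145750+246730+179487+63987+11880+1155+55+1 = 678570
B_12 = ΣS(12,k) = 1+2047+86526+611501+1379400+1323652+627396+159027+22275+1705+66+1 = 4213597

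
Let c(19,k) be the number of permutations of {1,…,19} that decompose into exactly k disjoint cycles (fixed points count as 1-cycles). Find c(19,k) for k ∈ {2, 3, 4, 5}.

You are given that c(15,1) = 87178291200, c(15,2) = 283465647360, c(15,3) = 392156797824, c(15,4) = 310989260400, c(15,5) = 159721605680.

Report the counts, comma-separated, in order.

22376988058521600, 34012249593822720, 30321254007719424, 17950712280921504

[16] T[16,1]:15*87178291200+0=1307674368000 · T[16,2]:15*283465647360+87178291200=4339163001600 · T[16,3]:15*392156797824+283465647360=6165817614720 · T[16,4]:15*310989260400+392156797824=5056995703824 · T[16,5]:15*159721605680+310989260400=2706813345600
[17] T[17,1]:16*1307674368000+0=20922789888000 · T[17,2]:16*4339163001600+1307674368000=70734282393600 · T[17,3]:16*6165817614720+4339163001600=102992244837120 · T[17,4]:16*5056995703824+6165817614720=87077748875904 · T[17,5]:16*2706813345600+5056995703824=48366009233424
[18] T[18,1]:17*20922789888000+0=355687428096000 · T[18,2]:17*70734282393600+20922789888000=1223405590579200 · T[18,3]:17*102992244837120+70734282393600=1821602444624640 · T[18,4]:17*87077748875904+102992244837120=1583313975727488 · T[18,5]:17*48366009233424+87077748875904=909299905844112
[19] T[19,2]:18*1223405590579200+355687428096000=22376988058521600 · T[19,3]:18*1821602444624640+1223405590579200=34012249593822720 · T[19,4]:18*1583313975727488+1821602444624640=30321254007719424 · T[19,5]:18*909299905844112+1583313975727488=17950712280921504
Read c(19,2) = 22376988058521600, c(19,3) = 34012249593822720, c(19,4) = 30321254007719424, c(19,5) = 17950712280921504.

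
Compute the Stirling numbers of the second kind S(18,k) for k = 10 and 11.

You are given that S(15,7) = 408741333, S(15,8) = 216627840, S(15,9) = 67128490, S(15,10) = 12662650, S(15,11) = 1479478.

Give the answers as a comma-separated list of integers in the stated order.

37112163803, 8391004908

i=16: T(16,8)=408741333+8·216627840=2141764053 | T(16,9)=216627840+9·67128490=820784250 | T(16,10)=67128490+10·12662650=193754990 | T(16,11)=12662650+11·1479478=28936908
i=17: T(17,9)=2141764053+9·820784250=9528822303 | T(17,10)=820784250+10·193754990=2758334150 | T(17,11)=193754990+11·28936908=512060978
i=18: T(18,10)=9528822303+10·2758334150=37112163803 | T(18,11)=2758334150+11·512060978=8391004908
Read S(18,10) = 37112163803, S(18,11) = 8391004908.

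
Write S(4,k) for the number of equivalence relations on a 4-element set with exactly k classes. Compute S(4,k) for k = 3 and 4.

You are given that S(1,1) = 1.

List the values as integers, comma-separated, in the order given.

@2  (2,1):1·1+0→1, (2,2):0·2+1→1
@3  (3,2):1·2+1→3, (3,3):0·3+1→1
@4  (4,3):1·3+3→6, (4,4):0·4+1→1
Read S(4,3) = 6, S(4,4) = 1.

6, 1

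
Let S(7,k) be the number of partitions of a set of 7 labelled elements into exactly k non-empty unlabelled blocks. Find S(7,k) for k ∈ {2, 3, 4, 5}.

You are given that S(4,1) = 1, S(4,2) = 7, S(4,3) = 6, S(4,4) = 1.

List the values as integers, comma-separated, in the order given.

63, 301, 350, 140

r5: T_5,1=1×1+0=1; T_5,2=2×7+1=15; T_5,3=3×6+7=25; T_5,4=4×1+6=10; T_5,5=5×0+1=1
r6: T_6,1=1×1+0=1; T_6,2=2×15+1=31; T_6,3=3×25+15=90; T_6,4=4×10+25=65; T_6,5=5×1+10=15
r7: T_7,2=2×31+1=63; T_7,3=3×90+31=301; T_7,4=4×65+90=350; T_7,5=5×15+65=140
Read S(7,2) = 63, S(7,3) = 301, S(7,4) = 350, S(7,5) = 140.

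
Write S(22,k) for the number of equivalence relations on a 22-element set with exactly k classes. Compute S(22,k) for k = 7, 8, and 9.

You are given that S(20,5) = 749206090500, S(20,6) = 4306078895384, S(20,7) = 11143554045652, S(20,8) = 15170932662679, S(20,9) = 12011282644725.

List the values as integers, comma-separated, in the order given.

@21  (21,6):4306078895384·6+749206090500→26585679462804, (21,7):11143554045652·7+4306078895384→82310957214948, (21,8):15170932662679·8+11143554045652→132511015347084, (21,9):12011282644725·9+15170932662679→123272476465204
@22  (22,7):82310957214948·7+26585679462804→602762379967440, (22,8):132511015347084·8+82310957214948→1142399079991620, (22,9):123272476465204·9+132511015347084→1241963303533920
Read S(22,7) = 602762379967440, S(22,8) = 1142399079991620, S(22,9) = 1241963303533920.

602762379967440, 1142399079991620, 1241963303533920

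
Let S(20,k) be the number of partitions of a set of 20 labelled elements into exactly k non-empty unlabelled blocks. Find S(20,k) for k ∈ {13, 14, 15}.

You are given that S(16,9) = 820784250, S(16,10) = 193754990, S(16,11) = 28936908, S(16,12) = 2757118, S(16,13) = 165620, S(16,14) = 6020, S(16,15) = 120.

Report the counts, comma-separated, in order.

row 17: T[17][10]=10·193754990+820784250=2758334150  T[17][11]=11·28936908+193754990=512060978  T[17][12]=12·2757118+28936908=62022324  T[17][13]=13·165620+2757118=4910178  T[17][14]=14·6020+165620=249900  T[17][15]=15·120+6020=7820
row 18: T[18][11]=11·512060978+2758334150=8391004908  T[18][12]=12·62022324+512060978=1256328866  T[18][13]=13·4910178+62022324=125854638  T[18][14]=14·249900+4910178=8408778  T[18][15]=15·7820+249900=367200
row 19: T[19][12]=12·1256328866+8391004908=23466951300  T[19][13]=13·125854638+1256328866=2892439160  T[19][14]=14·8408778+125854638=243577530  T[19][15]=15·367200+8408778=13916778
row 20: T[20][13]=13·2892439160+23466951300=61068660380  T[20][14]=14·243577530+2892439160=6302524580  T[20][15]=15·13916778+243577530=452329200
Read S(20,13) = 61068660380, S(20,14) = 6302524580, S(20,15) = 452329200.

61068660380, 6302524580, 452329200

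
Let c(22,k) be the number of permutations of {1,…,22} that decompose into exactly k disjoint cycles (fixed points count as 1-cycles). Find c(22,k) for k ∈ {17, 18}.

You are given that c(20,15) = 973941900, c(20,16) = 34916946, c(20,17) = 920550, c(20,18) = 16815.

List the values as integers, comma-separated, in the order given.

r21: T_21,16=20×34916946+973941900=1672280820; T_21,17=20×920550+34916946=53327946; T_21,18=20×16815+920550=1256850
r22: T_22,17=21×53327946+1672280820=2792167686; T_22,18=21×1256850+53327946=79721796
Read c(22,17) = 2792167686, c(22,18) = 79721796.

2792167686, 79721796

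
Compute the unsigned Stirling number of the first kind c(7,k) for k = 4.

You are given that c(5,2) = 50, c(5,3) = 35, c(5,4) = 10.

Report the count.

[6] T[6,3]:5*35+50=225 · T[6,4]:5*10+35=85
[7] T[7,4]:6*85+225=735
Read c(7,4) = 735.

735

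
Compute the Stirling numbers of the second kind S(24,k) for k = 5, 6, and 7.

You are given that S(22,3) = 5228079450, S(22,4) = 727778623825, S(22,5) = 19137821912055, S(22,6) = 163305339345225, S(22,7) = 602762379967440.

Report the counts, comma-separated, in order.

r23: T_23,4=4×727778623825+5228079450=2916342574750; T_23,5=5×19137821912055+727778623825=96416888184100; T_23,6=6×163305339345225+19137821912055=998969857983405; T_23,7=7×602762379967440+163305339345225=4382641999117305
r24: T_24,5=5×96416888184100+2916342574750=485000783495250; T_24,6=6×998969857983405+96416888184100=6090236036084530; T_24,7=7×4382641999117305+998969857983405=31677463851804540
Read S(24,5) = 485000783495250, S(24,6) = 6090236036084530, S(24,7) = 31677463851804540.

485000783495250, 6090236036084530, 31677463851804540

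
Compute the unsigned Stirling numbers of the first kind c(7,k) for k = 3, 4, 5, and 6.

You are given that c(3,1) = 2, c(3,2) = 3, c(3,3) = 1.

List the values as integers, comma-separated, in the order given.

1624, 735, 175, 21

row 4: T[4][1]=3·2+0=6  T[4][2]=3·3+2=11  T[4][3]=3·1+3=6  T[4][4]=3·0+1=1
row 5: T[5][1]=4·6+0=24  T[5][2]=4·11+6=50  T[5][3]=4·6+11=35  T[5][4]=4·1+6=10  T[5][5]=4·0+1=1
row 6: T[6][2]=5·50+24=274  T[6][3]=5·35+50=225  T[6][4]=5·10+35=85  T[6][5]=5·1+10=15  T[6][6]=5·0+1=1
row 7: T[7][3]=6·225+274=1624  T[7][4]=6·85+225=735  T[7][5]=6·15+85=175  T[7][6]=6·1+15=21
Read c(7,3) = 1624, c(7,4) = 735, c(7,5) = 175, c(7,6) = 21.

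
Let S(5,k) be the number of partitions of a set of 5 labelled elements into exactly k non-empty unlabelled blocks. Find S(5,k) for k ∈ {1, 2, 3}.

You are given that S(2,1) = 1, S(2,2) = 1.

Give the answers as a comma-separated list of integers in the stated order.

1, 15, 25

row 3: T[3][1]=1·1+0=1  T[3][2]=2·1+1=3  T[3][3]=3·0+1=1
row 4: T[4][1]=1·1+0=1  T[4][2]=2·3+1=7  T[4][3]=3·1+3=6
row 5: T[5][1]=1·1+0=1  T[5][2]=2·7+1=15  T[5][3]=3·6+7=25
Read S(5,1) = 1, S(5,2) = 15, S(5,3) = 25.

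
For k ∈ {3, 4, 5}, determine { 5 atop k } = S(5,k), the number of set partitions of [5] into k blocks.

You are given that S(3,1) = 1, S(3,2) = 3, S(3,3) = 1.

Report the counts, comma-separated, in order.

[4] T[4,2]:2*3+1=7 · T[4,3]:3*1+3=6 · T[4,4]:4*0+1=1
[5] T[5,3]:3*6+7=25 · T[5,4]:4*1+6=10 · T[5,5]:5*0+1=1
Read S(5,3) = 25, S(5,4) = 10, S(5,5) = 1.

25, 10, 1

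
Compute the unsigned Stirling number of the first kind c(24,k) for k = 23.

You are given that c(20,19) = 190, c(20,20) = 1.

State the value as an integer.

276

@21  (21,20):1·20+190→210, (21,21):0·20+1→1
@22  (22,21):1·21+210→231, (22,22):0·21+1→1
@23  (23,22):1·22+231→253, (23,23):0·22+1→1
@24  (24,23):1·23+253→276
Read c(24,23) = 276.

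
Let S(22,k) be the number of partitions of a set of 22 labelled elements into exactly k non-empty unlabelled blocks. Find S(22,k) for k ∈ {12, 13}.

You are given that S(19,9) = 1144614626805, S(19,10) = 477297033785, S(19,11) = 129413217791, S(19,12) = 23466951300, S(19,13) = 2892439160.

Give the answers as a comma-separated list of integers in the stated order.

@20  (20,10):477297033785·10+1144614626805→5917584964655, (20,11):129413217791·11+477297033785→1900842429486, (20,12):23466951300·12+129413217791→411016633391, (20,13):2892439160·13+23466951300→61068660380
@21  (21,11):1900842429486·11+5917584964655→26826851689001, (21,12):411016633391·12+1900842429486→6833042030178, (21,13):61068660380·13+411016633391→1204909218331
@22  (22,12):6833042030178·12+26826851689001→108823356051137, (22,13):1204909218331·13+6833042030178→22496861868481
Read S(22,12) = 108823356051137, S(22,13) = 22496861868481.

108823356051137, 22496861868481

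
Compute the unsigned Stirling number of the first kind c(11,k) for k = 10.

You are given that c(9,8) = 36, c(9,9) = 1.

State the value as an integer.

@10  (10,9):1·9+36→45, (10,10):0·9+1→1
@11  (11,10):1·10+45→55
Read c(11,10) = 55.

55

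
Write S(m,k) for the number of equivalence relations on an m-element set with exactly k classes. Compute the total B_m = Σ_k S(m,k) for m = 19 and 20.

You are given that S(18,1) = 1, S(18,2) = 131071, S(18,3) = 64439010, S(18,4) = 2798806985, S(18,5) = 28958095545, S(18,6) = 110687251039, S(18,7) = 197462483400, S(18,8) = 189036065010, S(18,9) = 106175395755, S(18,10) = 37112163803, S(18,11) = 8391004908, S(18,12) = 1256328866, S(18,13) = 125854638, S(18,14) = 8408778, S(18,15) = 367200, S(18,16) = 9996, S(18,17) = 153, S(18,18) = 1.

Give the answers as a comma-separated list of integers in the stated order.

5832742205057, 51724158235372

@19  (19,1):1·1+0→1, (19,2):131071·2+1→262143, (19,3):64439010·3+131071→193448101, (19,4):2798806985·4+64439010→11259666950, (19,5):28958095545·5+2798806985→147589284710, (19,6):110687251039·6+28958095545→693081601779, (19,7):197462483400·7+110687251039→1492924634839, (19,8):189036065010·8+197462483400→1709751003480, (19,9):106175395755·9+189036065010→1144614626805, (19,10):37112163803·10+106175395755→477297033785, (19,11):8391004908·11+37112163803→129413217791, (19,12):1256328866·12+8391004908→23466951300, (19,13):125854638·13+1256328866→2892439160, (19,14):8408778·14+125854638→243577530, (19,15):367200·15+8408778→13916778, (19,16):9996·16+367200→527136, (19,17):153·17+9996→12597, (19,18):1·18+153→171, (19,19):0·19+1→1
@20  (20,1):1·1+0→1, (20,2):262143·2+1→524287, (20,3):193448101·3+262143→580606446, (20,4):11259666950·4+193448101→45232115901, (20,5):147589284710·5+11259666950→749206090500, (20,6):693081601779·6+147589284710→4306078895384, (20,7):1492924634839·7+693081601779→11143554045652, (20,8):1709751003480·8+1492924634839→15170932662679, (20,9):1144614626805·9+1709751003480→12011282644725, (20,10):477297033785·10+1144614626805→5917584964655, (20,11):129413217791·11+477297033785→1900842429486, (20,12):23466951300·12+129413217791→411016633391, (20,13):2892439160·13+23466951300→61068660380, (20,14):243577530·14+2892439160→6302524580, (20,15):13916778·15+243577530→452329200, (20,16):527136·16+13916778→22350954, (20,17):12597·17+527136→741285, (20,18):171·18+12597→15675, (20,19):1·19+171→190, (20,20):0·20+1→1
B_19 = ΣS(19,k) = 1+262143+193448101+11259666950+147589284710+693081601779+1492924634839+1709751003480+1144614626805+477297033785+129413217791+23466951300+2892439160+243577530+13916778+527136+12597+171+1 = 5832742205057
B_20 = ΣS(20,k) = 1+524287+580606446+45232115901+749206090500+4306078895384+11143554045652+15170932662679+12011282644725+5917584964655+1900842429486+411016633391+61068660380+6302524580+452329200+22350954+741285+15675+190+1 = 51724158235372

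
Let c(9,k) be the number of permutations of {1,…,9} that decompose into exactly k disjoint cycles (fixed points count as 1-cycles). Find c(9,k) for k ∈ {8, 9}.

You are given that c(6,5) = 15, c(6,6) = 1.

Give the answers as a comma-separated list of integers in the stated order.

36, 1

r7: T_7,6=6×1+15=21; T_7,7=6×0+1=1
r8: T_8,7=7×1+21=28; T_8,8=7×0+1=1
r9: T_9,8=8×1+28=36; T_9,9=8×0+1=1
Read c(9,8) = 36, c(9,9) = 1.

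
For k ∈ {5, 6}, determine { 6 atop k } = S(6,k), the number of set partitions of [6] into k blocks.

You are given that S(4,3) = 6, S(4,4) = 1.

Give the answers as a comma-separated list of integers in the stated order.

[5] T[5,4]:4*1+6=10 · T[5,5]:5*0+1=1
[6] T[6,5]:5*1+10=15 · T[6,6]:6*0+1=1
Read S(6,5) = 15, S(6,6) = 1.

15, 1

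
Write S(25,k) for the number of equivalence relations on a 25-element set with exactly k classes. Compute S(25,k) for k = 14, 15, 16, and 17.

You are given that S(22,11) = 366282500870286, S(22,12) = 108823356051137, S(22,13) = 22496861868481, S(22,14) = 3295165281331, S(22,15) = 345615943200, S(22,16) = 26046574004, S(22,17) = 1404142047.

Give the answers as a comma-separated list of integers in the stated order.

r23: T_23,12=12×108823356051137+366282500870286=1672162773483930; T_23,13=13×22496861868481+108823356051137=401282560341390; T_23,14=14×3295165281331+22496861868481=68629175807115; T_23,15=15×345615943200+3295165281331=8479404429331; T_23,16=16×26046574004+345615943200=762361127264; T_23,17=17×1404142047+26046574004=49916988803
r24: T_24,13=13×401282560341390+1672162773483930=6888836057922000; T_24,14=14×68629175807115+401282560341390=1362091021641000; T_24,15=15×8479404429331+68629175807115=195820242247080; T_24,16=16×762361127264+8479404429331=20677182465555; T_24,17=17×49916988803+762361127264=1610949936915
r25: T_25,14=14×1362091021641000+6888836057922000=25958110360896000; T_25,15=15×195820242247080+1362091021641000=4299394655347200; T_25,16=16×20677182465555+195820242247080=526655161695960; T_25,17=17×1610949936915+20677182465555=48063331393110
Read S(25,14) = 25958110360896000, S(25,15) = 4299394655347200, S(25,16) = 526655161695960, S(25,17) = 48063331393110.

25958110360896000, 4299394655347200, 526655161695960, 48063331393110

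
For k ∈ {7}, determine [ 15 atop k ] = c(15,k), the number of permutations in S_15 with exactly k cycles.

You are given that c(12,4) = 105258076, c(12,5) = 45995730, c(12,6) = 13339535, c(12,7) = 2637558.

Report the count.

14409322928

@13  (13,5):45995730·12+105258076→657206836, (13,6):13339535·12+45995730→206070150, (13,7):2637558·12+13339535→44990231
@14  (14,6):206070150·13+657206836→3336118786, (14,7):44990231·13+206070150→790943153
@15  (15,7):790943153·14+3336118786→14409322928
Read c(15,7) = 14409322928.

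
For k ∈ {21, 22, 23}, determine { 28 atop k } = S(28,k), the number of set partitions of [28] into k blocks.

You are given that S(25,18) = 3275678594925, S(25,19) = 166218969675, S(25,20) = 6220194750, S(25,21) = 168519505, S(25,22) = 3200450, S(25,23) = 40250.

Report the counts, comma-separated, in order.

22653141490980, 825906183960, 22693687380

[26] T[26,19]:19*166218969675+3275678594925=6433839018750 · T[26,20]:20*6220194750+166218969675=290622864675 · T[26,21]:21*168519505+6220194750=9759104355 · T[26,22]:22*3200450+168519505=238929405 · T[26,23]:23*40250+3200450=4126200
[27] T[27,20]:20*290622864675+6433839018750=12246296312250 · T[27,21]:21*9759104355+290622864675=495564056130 · T[27,22]:22*238929405+9759104355=15015551265 · T[27,23]:23*4126200+238929405=333832005
[28] T[28,21]:21*495564056130+12246296312250=22653141490980 · T[28,22]:22*15015551265+495564056130=825906183960 · T[28,23]:23*333832005+15015551265=22693687380
Read S(28,21) = 22653141490980, S(28,22) = 825906183960, S(28,23) = 22693687380.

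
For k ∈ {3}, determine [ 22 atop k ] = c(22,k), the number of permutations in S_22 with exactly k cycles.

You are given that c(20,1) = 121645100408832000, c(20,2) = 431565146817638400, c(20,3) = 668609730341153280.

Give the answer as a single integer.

[21] T[21,2]:20*431565146817638400+121645100408832000=8752948036761600000 · T[21,3]:20*668609730341153280+431565146817638400=13803759753640704000
[22] T[22,3]:21*13803759753640704000+8752948036761600000=298631902863216384000
Read c(22,3) = 298631902863216384000.

298631902863216384000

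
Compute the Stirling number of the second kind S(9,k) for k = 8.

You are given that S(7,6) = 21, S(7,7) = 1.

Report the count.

36

i=8: T(8,7)=21+7·1=28 | T(8,8)=1+8·0=1
i=9: T(9,8)=28+8·1=36
Read S(9,8) = 36.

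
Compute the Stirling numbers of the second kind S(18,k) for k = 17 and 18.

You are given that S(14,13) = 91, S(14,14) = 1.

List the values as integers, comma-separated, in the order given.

i=15: T(15,14)=91+14·1=105 | T(15,15)=1+15·0=1
i=16: T(16,15)=105+15·1=120 | T(16,16)=1+16·0=1
i=17: T(17,16)=120+16·1=136 | T(17,17)=1+17·0=1
i=18: T(18,17)=136+17·1=153 | T(18,18)=1+18·0=1
Read S(18,17) = 153, S(18,18) = 1.

153, 1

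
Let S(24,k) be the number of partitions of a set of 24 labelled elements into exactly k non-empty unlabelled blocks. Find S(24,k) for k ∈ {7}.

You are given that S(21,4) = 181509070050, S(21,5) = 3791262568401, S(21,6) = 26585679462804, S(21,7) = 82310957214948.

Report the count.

31677463851804540

r22: T_22,5=5×3791262568401+181509070050=19137821912055; T_22,6=6×26585679462804+3791262568401=163305339345225; T_22,7=7×82310957214948+26585679462804=602762379967440
r23: T_23,6=6×163305339345225+19137821912055=998969857983405; T_23,7=7×602762379967440+163305339345225=4382641999117305
r24: T_24,7=7×4382641999117305+998969857983405=31677463851804540
Read S(24,7) = 31677463851804540.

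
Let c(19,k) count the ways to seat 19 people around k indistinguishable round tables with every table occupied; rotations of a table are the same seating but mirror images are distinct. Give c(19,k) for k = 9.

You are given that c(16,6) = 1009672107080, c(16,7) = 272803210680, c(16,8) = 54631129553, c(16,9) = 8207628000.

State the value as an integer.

r17: T_17,7=16×272803210680+1009672107080=5374523477960; T_17,8=16×54631129553+272803210680=1146901283528; T_17,9=16×8207628000+54631129553=185953177553
r18: T_18,8=17×1146901283528+5374523477960=24871845297936; T_18,9=17×185953177553+1146901283528=4308105301929
r19: T_19,9=18×4308105301929+24871845297936=102417740732658
Read c(19,9) = 102417740732658.

102417740732658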